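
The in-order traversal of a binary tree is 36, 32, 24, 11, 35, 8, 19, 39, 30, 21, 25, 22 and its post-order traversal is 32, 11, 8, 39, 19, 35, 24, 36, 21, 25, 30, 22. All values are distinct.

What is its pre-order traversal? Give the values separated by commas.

The last element of post-order is the root; it splits in-order into left and right subtrees.
Root 22: left subtree has 11 nodes {36, 32, 24, 11, 35, 8, 19, 39, 30, 21, 25}, right has 0 { }.
  Root 30: left subtree has 8 nodes {36, 32, 24, 11, 35, 8, 19, 39}, right has 2 {21, 25}.
    Root 36: left subtree has 0 nodes { }, right has 7 {32, 24, 11, 35, 8, 19, 39}.
      Root 24: left subtree has 1 node {32}, right has 5 {11, 35, 8, 19, 39}.
        Root 35: left subtree has 1 node {11}, right has 3 {8, 19, 39}.
          Root 19: left subtree has 1 node {8}, right has 1 {39}.
    Root 25: left subtree has 1 node {21}, right has 0 { }.

22, 30, 36, 24, 32, 35, 11, 19, 8, 39, 25, 21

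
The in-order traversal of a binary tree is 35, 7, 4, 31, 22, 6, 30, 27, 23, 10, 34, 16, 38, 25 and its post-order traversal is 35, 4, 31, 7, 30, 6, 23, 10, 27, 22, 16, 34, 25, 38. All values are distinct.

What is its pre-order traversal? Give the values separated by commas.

The last element of post-order is the root; it splits in-order into left and right subtrees.
Root 38: left subtree has 12 nodes {35, 7, 4, 31, 22, 6, 30, 27, 23, 10, 34, 16}, right has 1 {25}.
  Root 34: left subtree has 10 nodes {35, 7, 4, 31, 22, 6, 30, 27, 23, 10}, right has 1 {16}.
    Root 22: left subtree has 4 nodes {35, 7, 4, 31}, right has 5 {6, 30, 27, 23, 10}.
      Root 7: left subtree has 1 node {35}, right has 2 {4, 31}.
        Root 31: left subtree has 1 node {4}, right has 0 { }.
      Root 27: left subtree has 2 nodes {6, 30}, right has 2 {23, 10}.
        Root 6: left subtree has 0 nodes { }, right has 1 {30}.
        Root 10: left subtree has 1 node {23}, right has 0 { }.

38, 34, 22, 7, 35, 31, 4, 27, 6, 30, 10, 23, 16, 25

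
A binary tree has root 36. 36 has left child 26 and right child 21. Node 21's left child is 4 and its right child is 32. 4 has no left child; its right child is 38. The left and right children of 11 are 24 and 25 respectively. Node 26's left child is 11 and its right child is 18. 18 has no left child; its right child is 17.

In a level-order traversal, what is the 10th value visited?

Level-order visits nodes level by level from the root, left to right within each level.
Level 0: 36
Level 1: 26, 21
Level 2: 11, 18, 4, 32
Level 3: 24, 25, 17, 38
Full level-order sequence: 36, 26, 21, 11, 18, 4, 32, 24, 25, 17, 38.

17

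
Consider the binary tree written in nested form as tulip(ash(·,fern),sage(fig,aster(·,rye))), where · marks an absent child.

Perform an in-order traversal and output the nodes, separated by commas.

ash, fern, tulip, fig, sage, aster, rye

In-order visits the left subtree, then the node, then the right subtree.
At tulip: go left to ash.
  At ash: no left child.
  Visit ash.
  At ash: go right to fern.
    fern is a leaf — visit fern.
Visit tulip.
At tulip: go right to sage.
  At sage: go left to fig.
    fig is a leaf — visit fig.
  Visit sage.
  At sage: go right to aster.
    At aster: no left child.
    Visit aster.
    At aster: go right to rye.
      rye is a leaf — visit rye.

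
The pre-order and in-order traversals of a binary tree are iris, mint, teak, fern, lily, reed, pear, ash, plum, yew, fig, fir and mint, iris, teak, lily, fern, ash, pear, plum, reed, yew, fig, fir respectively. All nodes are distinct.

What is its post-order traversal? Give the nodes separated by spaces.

mint lily ash plum pear fir fig yew reed fern teak iris

The first element of pre-order is the root; it splits in-order into left and right subtrees.
Root iris: left subtree has 1 node {mint}, right has 10 {teak, lily, fern, ash, pear, plum, reed, yew, fig, fir}.
  Root teak: left subtree has 0 nodes { }, right has 9 {lily, fern, ash, pear, plum, reed, yew, fig, fir}.
    Root fern: left subtree has 1 node {lily}, right has 7 {ash, pear, plum, reed, yew, fig, fir}.
      Root reed: left subtree has 3 nodes {ash, pear, plum}, right has 3 {yew, fig, fir}.
        Root pear: left subtree has 1 node {ash}, right has 1 {plum}.
        Root yew: left subtree has 0 nodes { }, right has 2 {fig, fir}.
          Root fig: left subtree has 0 nodes { }, right has 1 {fir}.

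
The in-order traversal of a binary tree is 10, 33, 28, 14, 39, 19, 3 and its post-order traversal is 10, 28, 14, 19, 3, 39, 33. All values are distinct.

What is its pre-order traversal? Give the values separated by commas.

The last element of post-order is the root; it splits in-order into left and right subtrees.
Root 33: left subtree has 1 node {10}, right has 5 {28, 14, 39, 19, 3}.
  Root 39: left subtree has 2 nodes {28, 14}, right has 2 {19, 3}.
    Root 14: left subtree has 1 node {28}, right has 0 { }.
    Root 3: left subtree has 1 node {19}, right has 0 { }.

33, 10, 39, 14, 28, 3, 19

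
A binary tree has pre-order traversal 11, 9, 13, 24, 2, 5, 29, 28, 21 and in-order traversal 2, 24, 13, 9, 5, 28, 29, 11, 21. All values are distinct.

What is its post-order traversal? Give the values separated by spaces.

The first element of pre-order is the root; it splits in-order into left and right subtrees.
Root 11: left subtree has 7 nodes {2, 24, 13, 9, 5, 28, 29}, right has 1 {21}.
  Root 9: left subtree has 3 nodes {2, 24, 13}, right has 3 {5, 28, 29}.
    Root 13: left subtree has 2 nodes {2, 24}, right has 0 { }.
      Root 24: left subtree has 1 node {2}, right has 0 { }.
    Root 5: left subtree has 0 nodes { }, right has 2 {28, 29}.
      Root 29: left subtree has 1 node {28}, right has 0 { }.

2 24 13 28 29 5 9 21 11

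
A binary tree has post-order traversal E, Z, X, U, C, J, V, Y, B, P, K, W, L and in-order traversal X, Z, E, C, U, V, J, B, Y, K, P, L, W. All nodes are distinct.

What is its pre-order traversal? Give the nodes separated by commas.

L, K, B, V, C, X, Z, E, U, J, Y, P, W

The last element of post-order is the root; it splits in-order into left and right subtrees.
Root L: left subtree has 11 nodes {X, Z, E, C, U, V, J, B, Y, K, P}, right has 1 {W}.
  Root K: left subtree has 9 nodes {X, Z, E, C, U, V, J, B, Y}, right has 1 {P}.
    Root B: left subtree has 7 nodes {X, Z, E, C, U, V, J}, right has 1 {Y}.
      Root V: left subtree has 5 nodes {X, Z, E, C, U}, right has 1 {J}.
        Root C: left subtree has 3 nodes {X, Z, E}, right has 1 {U}.
          Root X: left subtree has 0 nodes { }, right has 2 {Z, E}.
            Root Z: left subtree has 0 nodes { }, right has 1 {E}.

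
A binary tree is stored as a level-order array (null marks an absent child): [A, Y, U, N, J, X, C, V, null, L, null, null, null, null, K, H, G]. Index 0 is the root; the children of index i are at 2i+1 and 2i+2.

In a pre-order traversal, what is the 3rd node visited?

N

Pre-order visits the node, then its left subtree, then its right subtree.
Visit A.
At A: go left to Y.
  Visit Y.
  At Y: go left to N.
    Visit N.
    At N: go left to V.
      Visit V.
      At V: go left to H.
        H is a leaf — visit H.
      At V: go right to G.
        G is a leaf — visit G.
    At N: no right child.
  At Y: go right to J.
    Visit J.
    At J: go left to L.
      L is a leaf — visit L.
    At J: no right child.
At A: go right to U.
  Visit U.
  At U: go left to X.
    X is a leaf — visit X.
  At U: go right to C.
    Visit C.
    At C: no left child.
    At C: go right to K.
      K is a leaf — visit K.
Full pre-order sequence: A, Y, N, V, H, G, J, L, U, X, C, K.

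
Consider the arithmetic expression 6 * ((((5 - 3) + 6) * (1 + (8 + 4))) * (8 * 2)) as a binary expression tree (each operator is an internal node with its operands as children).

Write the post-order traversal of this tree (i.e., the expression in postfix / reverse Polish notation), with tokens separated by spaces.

6 5 3 - 6 + 1 8 4 + + * 8 2 * * *

Post-order on an expression tree gives postfix notation: for each operator, emit left operand, right operand, then the operator.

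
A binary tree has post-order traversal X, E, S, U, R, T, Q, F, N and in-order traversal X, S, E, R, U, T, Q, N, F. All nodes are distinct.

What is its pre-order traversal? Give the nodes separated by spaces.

The last element of post-order is the root; it splits in-order into left and right subtrees.
Root N: left subtree has 7 nodes {X, S, E, R, U, T, Q}, right has 1 {F}.
  Root Q: left subtree has 6 nodes {X, S, E, R, U, T}, right has 0 { }.
    Root T: left subtree has 5 nodes {X, S, E, R, U}, right has 0 { }.
      Root R: left subtree has 3 nodes {X, S, E}, right has 1 {U}.
        Root S: left subtree has 1 node {X}, right has 1 {E}.

N Q T R S X E U F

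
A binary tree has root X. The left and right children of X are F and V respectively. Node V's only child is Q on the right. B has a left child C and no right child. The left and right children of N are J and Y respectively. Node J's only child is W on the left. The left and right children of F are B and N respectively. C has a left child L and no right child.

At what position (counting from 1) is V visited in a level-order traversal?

Level-order visits nodes level by level from the root, left to right within each level.
Level 0: X
Level 1: F, V
Level 2: B, N, Q
Level 3: C, J, Y
Level 4: L, W
Full level-order sequence: X, F, V, B, N, Q, C, J, Y, L, W.

3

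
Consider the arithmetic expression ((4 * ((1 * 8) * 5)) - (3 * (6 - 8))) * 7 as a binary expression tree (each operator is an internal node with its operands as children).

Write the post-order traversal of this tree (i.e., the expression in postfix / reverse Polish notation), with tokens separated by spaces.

4 1 8 * 5 * * 3 6 8 - * - 7 *

Post-order on an expression tree gives postfix notation: for each operator, emit left operand, right operand, then the operator.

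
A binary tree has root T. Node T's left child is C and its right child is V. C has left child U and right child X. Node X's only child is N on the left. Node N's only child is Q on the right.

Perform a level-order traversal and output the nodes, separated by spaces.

Level-order visits nodes level by level from the root, left to right within each level.
Level 0: T
Level 1: C, V
Level 2: U, X
Level 3: N
Level 4: Q

T C V U X N Q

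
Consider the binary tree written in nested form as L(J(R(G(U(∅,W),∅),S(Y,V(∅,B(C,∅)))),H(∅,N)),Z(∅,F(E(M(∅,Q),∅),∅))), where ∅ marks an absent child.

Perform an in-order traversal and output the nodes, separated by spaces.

U W G R Y S V C B J H N L Z M Q E F

In-order visits the left subtree, then the node, then the right subtree.
At L: go left to J.
  At J: go left to R.
    At R: go left to G.
      At G: go left to U.
        At U: no left child.
        Visit U.
        At U: go right to W.
          W is a leaf — visit W.
      Visit G.
      At G: no right child.
    Visit R.
    At R: go right to S.
      At S: go left to Y.
        Y is a leaf — visit Y.
      Visit S.
      At S: go right to V.
        At V: no left child.
        Visit V.
        At V: go right to B.
          At B: go left to C.
            C is a leaf — visit C.
          Visit B.
          At B: no right child.
  Visit J.
  At J: go right to H.
    At H: no left child.
    Visit H.
    At H: go right to N.
      N is a leaf — visit N.
Visit L.
At L: go right to Z.
  At Z: no left child.
  Visit Z.
  At Z: go right to F.
    At F: go left to E.
      At E: go left to M.
        At M: no left child.
        Visit M.
        At M: go right to Q.
          Q is a leaf — visit Q.
      Visit E.
      At E: no right child.
    Visit F.
    At F: no right child.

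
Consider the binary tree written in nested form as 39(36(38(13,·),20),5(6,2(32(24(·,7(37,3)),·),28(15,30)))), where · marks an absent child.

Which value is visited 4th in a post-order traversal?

Post-order visits the left subtree, then the right subtree, then the node.
At 39: go left to 36.
  At 36: go left to 38.
    At 38: go left to 13.
      13 is a leaf — visit 13.
    At 38: no right child.
    Visit 38.
  At 36: go right to 20.
    20 is a leaf — visit 20.
  Visit 36.
At 39: go right to 5.
  At 5: go left to 6.
    6 is a leaf — visit 6.
  At 5: go right to 2.
    At 2: go left to 32.
      At 32: go left to 24.
        At 24: no left child.
        At 24: go right to 7.
          At 7: go left to 37.
            37 is a leaf — visit 37.
          At 7: go right to 3.
            3 is a leaf — visit 3.
          Visit 7.
        Visit 24.
      At 32: no right child.
      Visit 32.
    At 2: go right to 28.
      At 28: go left to 15.
        15 is a leaf — visit 15.
      At 28: go right to 30.
        30 is a leaf — visit 30.
      Visit 28.
    Visit 2.
  Visit 5.
Visit 39.
Full post-order sequence: 13, 38, 20, 36, 6, 37, 3, 7, 24, 32, 15, 30, 28, 2, 5, 39.

36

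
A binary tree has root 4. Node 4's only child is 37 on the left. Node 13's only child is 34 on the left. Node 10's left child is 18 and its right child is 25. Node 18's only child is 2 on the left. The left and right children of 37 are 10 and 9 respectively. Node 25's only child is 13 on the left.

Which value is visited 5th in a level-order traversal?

18

Level-order visits nodes level by level from the root, left to right within each level.
Level 0: 4
Level 1: 37
Level 2: 10, 9
Level 3: 18, 25
Level 4: 2, 13
Level 5: 34
Full level-order sequence: 4, 37, 10, 9, 18, 25, 2, 13, 34.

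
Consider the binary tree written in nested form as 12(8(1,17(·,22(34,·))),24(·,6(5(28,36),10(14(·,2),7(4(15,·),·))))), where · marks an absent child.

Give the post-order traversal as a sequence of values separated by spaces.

Post-order visits the left subtree, then the right subtree, then the node.
At 12: go left to 8.
  At 8: go left to 1.
    1 is a leaf — visit 1.
  At 8: go right to 17.
    At 17: no left child.
    At 17: go right to 22.
      At 22: go left to 34.
        34 is a leaf — visit 34.
      At 22: no right child.
      Visit 22.
    Visit 17.
  Visit 8.
At 12: go right to 24.
  At 24: no left child.
  At 24: go right to 6.
    At 6: go left to 5.
      At 5: go left to 28.
        28 is a leaf — visit 28.
      At 5: go right to 36.
        36 is a leaf — visit 36.
      Visit 5.
    At 6: go right to 10.
      At 10: go left to 14.
        At 14: no left child.
        At 14: go right to 2.
          2 is a leaf — visit 2.
        Visit 14.
      At 10: go right to 7.
        At 7: go left to 4.
          At 4: go left to 15.
            15 is a leaf — visit 15.
          At 4: no right child.
          Visit 4.
        At 7: no right child.
        Visit 7.
      Visit 10.
    Visit 6.
  Visit 24.
Visit 12.

1 34 22 17 8 28 36 5 2 14 15 4 7 10 6 24 12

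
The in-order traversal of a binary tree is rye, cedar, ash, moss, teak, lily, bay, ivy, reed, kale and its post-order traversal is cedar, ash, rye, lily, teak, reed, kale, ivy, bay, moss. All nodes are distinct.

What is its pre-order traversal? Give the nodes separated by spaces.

moss rye ash cedar bay teak lily ivy kale reed

The last element of post-order is the root; it splits in-order into left and right subtrees.
Root moss: left subtree has 3 nodes {rye, cedar, ash}, right has 6 {teak, lily, bay, ivy, reed, kale}.
  Root rye: left subtree has 0 nodes { }, right has 2 {cedar, ash}.
    Root ash: left subtree has 1 node {cedar}, right has 0 { }.
  Root bay: left subtree has 2 nodes {teak, lily}, right has 3 {ivy, reed, kale}.
    Root teak: left subtree has 0 nodes { }, right has 1 {lily}.
    Root ivy: left subtree has 0 nodes { }, right has 2 {reed, kale}.
      Root kale: left subtree has 1 node {reed}, right has 0 { }.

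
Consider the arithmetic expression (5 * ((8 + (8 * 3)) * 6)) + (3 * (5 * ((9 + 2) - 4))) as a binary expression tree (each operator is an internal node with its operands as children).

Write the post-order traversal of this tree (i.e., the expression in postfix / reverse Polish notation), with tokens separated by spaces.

5 8 8 3 * + 6 * * 3 5 9 2 + 4 - * * +

Post-order on an expression tree gives postfix notation: for each operator, emit left operand, right operand, then the operator.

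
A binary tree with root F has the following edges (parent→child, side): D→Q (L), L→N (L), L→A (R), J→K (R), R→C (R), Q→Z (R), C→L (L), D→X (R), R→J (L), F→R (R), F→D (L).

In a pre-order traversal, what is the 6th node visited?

Pre-order visits the node, then its left subtree, then its right subtree.
Visit F.
At F: go left to D.
  Visit D.
  At D: go left to Q.
    Visit Q.
    At Q: no left child.
    At Q: go right to Z.
      Z is a leaf — visit Z.
  At D: go right to X.
    X is a leaf — visit X.
At F: go right to R.
  Visit R.
  At R: go left to J.
    Visit J.
    At J: no left child.
    At J: go right to K.
      K is a leaf — visit K.
  At R: go right to C.
    Visit C.
    At C: go left to L.
      Visit L.
      At L: go left to N.
        N is a leaf — visit N.
      At L: go right to A.
        A is a leaf — visit A.
    At C: no right child.
Full pre-order sequence: F, D, Q, Z, X, R, J, K, C, L, N, A.

R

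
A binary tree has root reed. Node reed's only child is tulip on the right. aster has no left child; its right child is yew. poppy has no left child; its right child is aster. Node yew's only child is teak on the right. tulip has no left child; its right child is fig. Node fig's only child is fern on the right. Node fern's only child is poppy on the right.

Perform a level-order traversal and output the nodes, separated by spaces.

Level-order visits nodes level by level from the root, left to right within each level.
Level 0: reed
Level 1: tulip
Level 2: fig
Level 3: fern
Level 4: poppy
Level 5: aster
Level 6: yew
Level 7: teak

reed tulip fig fern poppy aster yew teak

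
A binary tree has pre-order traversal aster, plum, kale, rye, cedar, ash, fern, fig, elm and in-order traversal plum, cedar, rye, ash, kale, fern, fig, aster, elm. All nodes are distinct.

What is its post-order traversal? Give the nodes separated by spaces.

The first element of pre-order is the root; it splits in-order into left and right subtrees.
Root aster: left subtree has 7 nodes {plum, cedar, rye, ash, kale, fern, fig}, right has 1 {elm}.
  Root plum: left subtree has 0 nodes { }, right has 6 {cedar, rye, ash, kale, fern, fig}.
    Root kale: left subtree has 3 nodes {cedar, rye, ash}, right has 2 {fern, fig}.
      Root rye: left subtree has 1 node {cedar}, right has 1 {ash}.
      Root fern: left subtree has 0 nodes { }, right has 1 {fig}.

cedar ash rye fig fern kale plum elm aster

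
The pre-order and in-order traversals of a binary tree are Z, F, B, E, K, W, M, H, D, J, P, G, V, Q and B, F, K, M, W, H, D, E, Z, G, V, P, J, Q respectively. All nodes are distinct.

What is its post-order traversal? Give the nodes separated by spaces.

The first element of pre-order is the root; it splits in-order into left and right subtrees.
Root Z: left subtree has 8 nodes {B, F, K, M, W, H, D, E}, right has 5 {G, V, P, J, Q}.
  Root F: left subtree has 1 node {B}, right has 6 {K, M, W, H, D, E}.
    Root E: left subtree has 5 nodes {K, M, W, H, D}, right has 0 { }.
      Root K: left subtree has 0 nodes { }, right has 4 {M, W, H, D}.
        Root W: left subtree has 1 node {M}, right has 2 {H, D}.
          Root H: left subtree has 0 nodes { }, right has 1 {D}.
  Root J: left subtree has 3 nodes {G, V, P}, right has 1 {Q}.
    Root P: left subtree has 2 nodes {G, V}, right has 0 { }.
      Root G: left subtree has 0 nodes { }, right has 1 {V}.

B M D H W K E F V G P Q J Z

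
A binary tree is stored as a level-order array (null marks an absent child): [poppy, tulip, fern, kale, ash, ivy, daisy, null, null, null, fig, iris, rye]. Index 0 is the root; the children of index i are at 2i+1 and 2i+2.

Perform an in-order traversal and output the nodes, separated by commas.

kale, tulip, ash, fig, poppy, iris, ivy, rye, fern, daisy

In-order visits the left subtree, then the node, then the right subtree.
At poppy: go left to tulip.
  At tulip: go left to kale.
    kale is a leaf — visit kale.
  Visit tulip.
  At tulip: go right to ash.
    At ash: no left child.
    Visit ash.
    At ash: go right to fig.
      fig is a leaf — visit fig.
Visit poppy.
At poppy: go right to fern.
  At fern: go left to ivy.
    At ivy: go left to iris.
      iris is a leaf — visit iris.
    Visit ivy.
    At ivy: go right to rye.
      rye is a leaf — visit rye.
  Visit fern.
  At fern: go right to daisy.
    daisy is a leaf — visit daisy.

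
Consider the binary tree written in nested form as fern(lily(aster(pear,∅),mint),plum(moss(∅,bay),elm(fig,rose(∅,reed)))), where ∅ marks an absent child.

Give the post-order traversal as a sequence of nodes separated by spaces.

Post-order visits the left subtree, then the right subtree, then the node.
At fern: go left to lily.
  At lily: go left to aster.
    At aster: go left to pear.
      pear is a leaf — visit pear.
    At aster: no right child.
    Visit aster.
  At lily: go right to mint.
    mint is a leaf — visit mint.
  Visit lily.
At fern: go right to plum.
  At plum: go left to moss.
    At moss: no left child.
    At moss: go right to bay.
      bay is a leaf — visit bay.
    Visit moss.
  At plum: go right to elm.
    At elm: go left to fig.
      fig is a leaf — visit fig.
    At elm: go right to rose.
      At rose: no left child.
      At rose: go right to reed.
        reed is a leaf — visit reed.
      Visit rose.
    Visit elm.
  Visit plum.
Visit fern.

pear aster mint lily bay moss fig reed rose elm plum fern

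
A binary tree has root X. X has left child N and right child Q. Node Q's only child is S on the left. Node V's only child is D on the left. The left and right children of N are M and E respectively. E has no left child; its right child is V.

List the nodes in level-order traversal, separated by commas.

Level-order visits nodes level by level from the root, left to right within each level.
Level 0: X
Level 1: N, Q
Level 2: M, E, S
Level 3: V
Level 4: D

X, N, Q, M, E, S, V, D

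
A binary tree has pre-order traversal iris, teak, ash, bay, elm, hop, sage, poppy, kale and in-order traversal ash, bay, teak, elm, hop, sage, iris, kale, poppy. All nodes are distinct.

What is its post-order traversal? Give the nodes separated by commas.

The first element of pre-order is the root; it splits in-order into left and right subtrees.
Root iris: left subtree has 6 nodes {ash, bay, teak, elm, hop, sage}, right has 2 {kale, poppy}.
  Root teak: left subtree has 2 nodes {ash, bay}, right has 3 {elm, hop, sage}.
    Root ash: left subtree has 0 nodes { }, right has 1 {bay}.
    Root elm: left subtree has 0 nodes { }, right has 2 {hop, sage}.
      Root hop: left subtree has 0 nodes { }, right has 1 {sage}.
  Root poppy: left subtree has 1 node {kale}, right has 0 { }.

bay, ash, sage, hop, elm, teak, kale, poppy, iris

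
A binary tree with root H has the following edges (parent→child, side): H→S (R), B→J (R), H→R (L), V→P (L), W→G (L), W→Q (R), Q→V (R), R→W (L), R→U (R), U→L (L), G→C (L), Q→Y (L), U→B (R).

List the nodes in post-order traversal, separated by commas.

Post-order visits the left subtree, then the right subtree, then the node.
At H: go left to R.
  At R: go left to W.
    At W: go left to G.
      At G: go left to C.
        C is a leaf — visit C.
      At G: no right child.
      Visit G.
    At W: go right to Q.
      At Q: go left to Y.
        Y is a leaf — visit Y.
      At Q: go right to V.
        At V: go left to P.
          P is a leaf — visit P.
        At V: no right child.
        Visit V.
      Visit Q.
    Visit W.
  At R: go right to U.
    At U: go left to L.
      L is a leaf — visit L.
    At U: go right to B.
      At B: no left child.
      At B: go right to J.
        J is a leaf — visit J.
      Visit B.
    Visit U.
  Visit R.
At H: go right to S.
  S is a leaf — visit S.
Visit H.

C, G, Y, P, V, Q, W, L, J, B, U, R, S, H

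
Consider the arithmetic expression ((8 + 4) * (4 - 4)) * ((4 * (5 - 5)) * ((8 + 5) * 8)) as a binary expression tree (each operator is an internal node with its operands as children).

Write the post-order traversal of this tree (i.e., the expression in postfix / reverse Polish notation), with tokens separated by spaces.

8 4 + 4 4 - * 4 5 5 - * 8 5 + 8 * * *

Post-order on an expression tree gives postfix notation: for each operator, emit left operand, right operand, then the operator.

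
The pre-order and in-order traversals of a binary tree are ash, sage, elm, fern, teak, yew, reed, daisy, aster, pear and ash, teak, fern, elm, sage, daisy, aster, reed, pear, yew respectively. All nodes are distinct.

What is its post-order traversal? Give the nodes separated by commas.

teak, fern, elm, aster, daisy, pear, reed, yew, sage, ash

The first element of pre-order is the root; it splits in-order into left and right subtrees.
Root ash: left subtree has 0 nodes { }, right has 9 {teak, fern, elm, sage, daisy, aster, reed, pear, yew}.
  Root sage: left subtree has 3 nodes {teak, fern, elm}, right has 5 {daisy, aster, reed, pear, yew}.
    Root elm: left subtree has 2 nodes {teak, fern}, right has 0 { }.
      Root fern: left subtree has 1 node {teak}, right has 0 { }.
    Root yew: left subtree has 4 nodes {daisy, aster, reed, pear}, right has 0 { }.
      Root reed: left subtree has 2 nodes {daisy, aster}, right has 1 {pear}.
        Root daisy: left subtree has 0 nodes { }, right has 1 {aster}.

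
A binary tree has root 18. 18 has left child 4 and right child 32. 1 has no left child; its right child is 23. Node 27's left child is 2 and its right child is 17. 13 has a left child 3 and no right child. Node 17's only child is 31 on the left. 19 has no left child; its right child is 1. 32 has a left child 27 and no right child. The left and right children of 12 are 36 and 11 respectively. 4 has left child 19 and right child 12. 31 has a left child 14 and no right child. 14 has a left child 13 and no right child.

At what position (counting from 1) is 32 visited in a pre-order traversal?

Pre-order visits the node, then its left subtree, then its right subtree.
Visit 18.
At 18: go left to 4.
  Visit 4.
  At 4: go left to 19.
    Visit 19.
    At 19: no left child.
    At 19: go right to 1.
      Visit 1.
      At 1: no left child.
      At 1: go right to 23.
        23 is a leaf — visit 23.
  At 4: go right to 12.
    Visit 12.
    At 12: go left to 36.
      36 is a leaf — visit 36.
    At 12: go right to 11.
      11 is a leaf — visit 11.
At 18: go right to 32.
  Visit 32.
  At 32: go left to 27.
    Visit 27.
    At 27: go left to 2.
      2 is a leaf — visit 2.
    At 27: go right to 17.
      Visit 17.
      At 17: go left to 31.
        Visit 31.
        At 31: go left to 14.
          Visit 14.
          At 14: go left to 13.
            Visit 13.
            At 13: go left to 3.
              3 is a leaf — visit 3.
            At 13: no right child.
          At 14: no right child.
        At 31: no right child.
      At 17: no right child.
  At 32: no right child.
Full pre-order sequence: 18, 4, 19, 1, 23, 12, 36, 11, 32, 27, 2, 17, 31, 14, 13, 3.

9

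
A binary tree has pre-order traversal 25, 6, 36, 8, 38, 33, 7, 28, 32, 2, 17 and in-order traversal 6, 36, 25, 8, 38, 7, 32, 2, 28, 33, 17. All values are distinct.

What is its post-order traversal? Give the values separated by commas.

36, 6, 2, 32, 28, 7, 17, 33, 38, 8, 25

The first element of pre-order is the root; it splits in-order into left and right subtrees.
Root 25: left subtree has 2 nodes {6, 36}, right has 8 {8, 38, 7, 32, 2, 28, 33, 17}.
  Root 6: left subtree has 0 nodes { }, right has 1 {36}.
  Root 8: left subtree has 0 nodes { }, right has 7 {38, 7, 32, 2, 28, 33, 17}.
    Root 38: left subtree has 0 nodes { }, right has 6 {7, 32, 2, 28, 33, 17}.
      Root 33: left subtree has 4 nodes {7, 32, 2, 28}, right has 1 {17}.
        Root 7: left subtree has 0 nodes { }, right has 3 {32, 2, 28}.
          Root 28: left subtree has 2 nodes {32, 2}, right has 0 { }.
            Root 32: left subtree has 0 nodes { }, right has 1 {2}.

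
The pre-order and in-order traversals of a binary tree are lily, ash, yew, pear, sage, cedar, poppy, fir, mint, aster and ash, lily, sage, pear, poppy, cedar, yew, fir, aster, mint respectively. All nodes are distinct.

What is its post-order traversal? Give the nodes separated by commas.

The first element of pre-order is the root; it splits in-order into left and right subtrees.
Root lily: left subtree has 1 node {ash}, right has 8 {sage, pear, poppy, cedar, yew, fir, aster, mint}.
  Root yew: left subtree has 4 nodes {sage, pear, poppy, cedar}, right has 3 {fir, aster, mint}.
    Root pear: left subtree has 1 node {sage}, right has 2 {poppy, cedar}.
      Root cedar: left subtree has 1 node {poppy}, right has 0 { }.
    Root fir: left subtree has 0 nodes { }, right has 2 {aster, mint}.
      Root mint: left subtree has 1 node {aster}, right has 0 { }.

ash, sage, poppy, cedar, pear, aster, mint, fir, yew, lily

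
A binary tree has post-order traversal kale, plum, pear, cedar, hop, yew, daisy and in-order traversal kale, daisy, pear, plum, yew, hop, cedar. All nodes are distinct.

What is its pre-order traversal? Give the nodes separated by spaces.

The last element of post-order is the root; it splits in-order into left and right subtrees.
Root daisy: left subtree has 1 node {kale}, right has 5 {pear, plum, yew, hop, cedar}.
  Root yew: left subtree has 2 nodes {pear, plum}, right has 2 {hop, cedar}.
    Root pear: left subtree has 0 nodes { }, right has 1 {plum}.
    Root hop: left subtree has 0 nodes { }, right has 1 {cedar}.

daisy kale yew pear plum hop cedar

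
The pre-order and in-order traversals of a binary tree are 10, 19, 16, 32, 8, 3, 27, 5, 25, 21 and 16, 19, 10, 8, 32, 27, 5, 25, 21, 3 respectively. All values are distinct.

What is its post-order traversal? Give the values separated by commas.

The first element of pre-order is the root; it splits in-order into left and right subtrees.
Root 10: left subtree has 2 nodes {16, 19}, right has 7 {8, 32, 27, 5, 25, 21, 3}.
  Root 19: left subtree has 1 node {16}, right has 0 { }.
  Root 32: left subtree has 1 node {8}, right has 5 {27, 5, 25, 21, 3}.
    Root 3: left subtree has 4 nodes {27, 5, 25, 21}, right has 0 { }.
      Root 27: left subtree has 0 nodes { }, right has 3 {5, 25, 21}.
        Root 5: left subtree has 0 nodes { }, right has 2 {25, 21}.
          Root 25: left subtree has 0 nodes { }, right has 1 {21}.

16, 19, 8, 21, 25, 5, 27, 3, 32, 10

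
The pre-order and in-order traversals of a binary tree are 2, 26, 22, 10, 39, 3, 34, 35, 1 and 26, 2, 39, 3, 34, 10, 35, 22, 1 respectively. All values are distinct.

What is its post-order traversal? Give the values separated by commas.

The first element of pre-order is the root; it splits in-order into left and right subtrees.
Root 2: left subtree has 1 node {26}, right has 7 {39, 3, 34, 10, 35, 22, 1}.
  Root 22: left subtree has 5 nodes {39, 3, 34, 10, 35}, right has 1 {1}.
    Root 10: left subtree has 3 nodes {39, 3, 34}, right has 1 {35}.
      Root 39: left subtree has 0 nodes { }, right has 2 {3, 34}.
        Root 3: left subtree has 0 nodes { }, right has 1 {34}.

26, 34, 3, 39, 35, 10, 1, 22, 2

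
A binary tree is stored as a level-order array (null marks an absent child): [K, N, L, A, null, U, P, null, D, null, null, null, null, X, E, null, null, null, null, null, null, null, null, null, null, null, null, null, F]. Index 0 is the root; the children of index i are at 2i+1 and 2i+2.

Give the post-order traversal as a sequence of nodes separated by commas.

D, A, N, U, F, X, E, P, L, K

Post-order visits the left subtree, then the right subtree, then the node.
At K: go left to N.
  At N: go left to A.
    At A: no left child.
    At A: go right to D.
      D is a leaf — visit D.
    Visit A.
  At N: no right child.
  Visit N.
At K: go right to L.
  At L: go left to U.
    U is a leaf — visit U.
  At L: go right to P.
    At P: go left to X.
      At X: no left child.
      At X: go right to F.
        F is a leaf — visit F.
      Visit X.
    At P: go right to E.
      E is a leaf — visit E.
    Visit P.
  Visit L.
Visit K.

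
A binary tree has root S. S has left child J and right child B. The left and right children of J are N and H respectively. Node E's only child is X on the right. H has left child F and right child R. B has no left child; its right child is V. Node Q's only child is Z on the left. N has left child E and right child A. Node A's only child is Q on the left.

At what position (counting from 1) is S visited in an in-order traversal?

In-order visits the left subtree, then the node, then the right subtree.
At S: go left to J.
  At J: go left to N.
    At N: go left to E.
      At E: no left child.
      Visit E.
      At E: go right to X.
        X is a leaf — visit X.
    Visit N.
    At N: go right to A.
      At A: go left to Q.
        At Q: go left to Z.
          Z is a leaf — visit Z.
        Visit Q.
        At Q: no right child.
      Visit A.
      At A: no right child.
  Visit J.
  At J: go right to H.
    At H: go left to F.
      F is a leaf — visit F.
    Visit H.
    At H: go right to R.
      R is a leaf — visit R.
Visit S.
At S: go right to B.
  At B: no left child.
  Visit B.
  At B: go right to V.
    V is a leaf — visit V.
Full in-order sequence: E, X, N, Z, Q, A, J, F, H, R, S, B, V.

11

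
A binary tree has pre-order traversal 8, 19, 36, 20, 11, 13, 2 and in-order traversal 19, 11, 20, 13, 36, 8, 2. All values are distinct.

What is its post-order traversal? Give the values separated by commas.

11, 13, 20, 36, 19, 2, 8

The first element of pre-order is the root; it splits in-order into left and right subtrees.
Root 8: left subtree has 5 nodes {19, 11, 20, 13, 36}, right has 1 {2}.
  Root 19: left subtree has 0 nodes { }, right has 4 {11, 20, 13, 36}.
    Root 36: left subtree has 3 nodes {11, 20, 13}, right has 0 { }.
      Root 20: left subtree has 1 node {11}, right has 1 {13}.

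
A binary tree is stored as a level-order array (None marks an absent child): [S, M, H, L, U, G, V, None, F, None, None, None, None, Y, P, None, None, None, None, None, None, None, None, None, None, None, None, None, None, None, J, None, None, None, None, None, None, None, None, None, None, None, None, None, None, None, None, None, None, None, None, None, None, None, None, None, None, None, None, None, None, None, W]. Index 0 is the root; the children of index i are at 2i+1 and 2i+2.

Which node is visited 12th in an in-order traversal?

In-order visits the left subtree, then the node, then the right subtree.
At S: go left to M.
  At M: go left to L.
    At L: no left child.
    Visit L.
    At L: go right to F.
      F is a leaf — visit F.
  Visit M.
  At M: go right to U.
    U is a leaf — visit U.
Visit S.
At S: go right to H.
  At H: go left to G.
    G is a leaf — visit G.
  Visit H.
  At H: go right to V.
    At V: go left to Y.
      Y is a leaf — visit Y.
    Visit V.
    At V: go right to P.
      At P: no left child.
      Visit P.
      At P: go right to J.
        At J: no left child.
        Visit J.
        At J: go right to W.
          W is a leaf — visit W.
Full in-order sequence: L, F, M, U, S, G, H, Y, V, P, J, W.

W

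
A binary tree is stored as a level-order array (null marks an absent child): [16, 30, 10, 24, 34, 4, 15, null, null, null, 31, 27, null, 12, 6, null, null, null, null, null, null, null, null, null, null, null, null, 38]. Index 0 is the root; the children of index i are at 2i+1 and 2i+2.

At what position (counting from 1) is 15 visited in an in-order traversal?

In-order visits the left subtree, then the node, then the right subtree.
At 16: go left to 30.
  At 30: go left to 24.
    24 is a leaf — visit 24.
  Visit 30.
  At 30: go right to 34.
    At 34: no left child.
    Visit 34.
    At 34: go right to 31.
      31 is a leaf — visit 31.
Visit 16.
At 16: go right to 10.
  At 10: go left to 4.
    At 4: go left to 27.
      27 is a leaf — visit 27.
    Visit 4.
    At 4: no right child.
  Visit 10.
  At 10: go right to 15.
    At 15: go left to 12.
      At 12: go left to 38.
        38 is a leaf — visit 38.
      Visit 12.
      At 12: no right child.
    Visit 15.
    At 15: go right to 6.
      6 is a leaf — visit 6.
Full in-order sequence: 24, 30, 34, 31, 16, 27, 4, 10, 38, 12, 15, 6.

11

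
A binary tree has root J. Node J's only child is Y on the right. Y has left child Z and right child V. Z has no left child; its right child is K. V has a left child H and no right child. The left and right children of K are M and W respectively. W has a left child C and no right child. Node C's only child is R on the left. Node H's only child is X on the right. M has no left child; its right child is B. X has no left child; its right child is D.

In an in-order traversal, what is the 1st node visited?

J

In-order visits the left subtree, then the node, then the right subtree.
At J: no left child.
Visit J.
At J: go right to Y.
  At Y: go left to Z.
    At Z: no left child.
    Visit Z.
    At Z: go right to K.
      At K: go left to M.
        At M: no left child.
        Visit M.
        At M: go right to B.
          B is a leaf — visit B.
      Visit K.
      At K: go right to W.
        At W: go left to C.
          At C: go left to R.
            R is a leaf — visit R.
          Visit C.
          At C: no right child.
        Visit W.
        At W: no right child.
  Visit Y.
  At Y: go right to V.
    At V: go left to H.
      At H: no left child.
      Visit H.
      At H: go right to X.
        At X: no left child.
        Visit X.
        At X: go right to D.
          D is a leaf — visit D.
    Visit V.
    At V: no right child.
Full in-order sequence: J, Z, M, B, K, R, C, W, Y, H, X, D, V.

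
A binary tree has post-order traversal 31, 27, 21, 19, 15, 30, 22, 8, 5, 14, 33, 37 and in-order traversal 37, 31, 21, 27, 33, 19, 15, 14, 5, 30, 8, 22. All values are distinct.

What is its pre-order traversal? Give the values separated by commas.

The last element of post-order is the root; it splits in-order into left and right subtrees.
Root 37: left subtree has 0 nodes { }, right has 11 {31, 21, 27, 33, 19, 15, 14, 5, 30, 8, 22}.
  Root 33: left subtree has 3 nodes {31, 21, 27}, right has 7 {19, 15, 14, 5, 30, 8, 22}.
    Root 21: left subtree has 1 node {31}, right has 1 {27}.
    Root 14: left subtree has 2 nodes {19, 15}, right has 4 {5, 30, 8, 22}.
      Root 15: left subtree has 1 node {19}, right has 0 { }.
      Root 5: left subtree has 0 nodes { }, right has 3 {30, 8, 22}.
        Root 8: left subtree has 1 node {30}, right has 1 {22}.

37, 33, 21, 31, 27, 14, 15, 19, 5, 8, 30, 22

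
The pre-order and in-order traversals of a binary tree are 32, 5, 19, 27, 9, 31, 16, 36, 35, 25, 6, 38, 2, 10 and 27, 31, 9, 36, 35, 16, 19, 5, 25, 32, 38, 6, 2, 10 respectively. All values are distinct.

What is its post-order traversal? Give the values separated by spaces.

The first element of pre-order is the root; it splits in-order into left and right subtrees.
Root 32: left subtree has 9 nodes {27, 31, 9, 36, 35, 16, 19, 5, 25}, right has 4 {38, 6, 2, 10}.
  Root 5: left subtree has 7 nodes {27, 31, 9, 36, 35, 16, 19}, right has 1 {25}.
    Root 19: left subtree has 6 nodes {27, 31, 9, 36, 35, 16}, right has 0 { }.
      Root 27: left subtree has 0 nodes { }, right has 5 {31, 9, 36, 35, 16}.
        Root 9: left subtree has 1 node {31}, right has 3 {36, 35, 16}.
          Root 16: left subtree has 2 nodes {36, 35}, right has 0 { }.
            Root 36: left subtree has 0 nodes { }, right has 1 {35}.
  Root 6: left subtree has 1 node {38}, right has 2 {2, 10}.
    Root 2: left subtree has 0 nodes { }, right has 1 {10}.

31 35 36 16 9 27 19 25 5 38 10 2 6 32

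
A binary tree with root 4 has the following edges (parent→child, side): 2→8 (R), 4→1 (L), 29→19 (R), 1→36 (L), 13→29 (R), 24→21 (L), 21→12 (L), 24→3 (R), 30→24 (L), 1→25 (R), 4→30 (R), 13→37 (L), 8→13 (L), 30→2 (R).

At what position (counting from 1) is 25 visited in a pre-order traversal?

4

Pre-order visits the node, then its left subtree, then its right subtree.
Visit 4.
At 4: go left to 1.
  Visit 1.
  At 1: go left to 36.
    36 is a leaf — visit 36.
  At 1: go right to 25.
    25 is a leaf — visit 25.
At 4: go right to 30.
  Visit 30.
  At 30: go left to 24.
    Visit 24.
    At 24: go left to 21.
      Visit 21.
      At 21: go left to 12.
        12 is a leaf — visit 12.
      At 21: no right child.
    At 24: go right to 3.
      3 is a leaf — visit 3.
  At 30: go right to 2.
    Visit 2.
    At 2: no left child.
    At 2: go right to 8.
      Visit 8.
      At 8: go left to 13.
        Visit 13.
        At 13: go left to 37.
          37 is a leaf — visit 37.
        At 13: go right to 29.
          Visit 29.
          At 29: no left child.
          At 29: go right to 19.
            19 is a leaf — visit 19.
      At 8: no right child.
Full pre-order sequence: 4, 1, 36, 25, 30, 24, 21, 12, 3, 2, 8, 13, 37, 29, 19.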